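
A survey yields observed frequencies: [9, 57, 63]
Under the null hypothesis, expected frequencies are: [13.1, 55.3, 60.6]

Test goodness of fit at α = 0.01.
Chi-square goodness of fit test:
H₀: observed counts match expected distribution
H₁: observed counts differ from expected distribution
df = k - 1 = 2
χ² = Σ(O - E)²/E
   = (9 - 13.1)²/13.1 + (57 - 55.3)²/55.3 + (63 - 60.6)²/60.6
   = 1.283 + 0.052 + 0.095
   = 1.43
p-value = 0.4891

Since p-value > α = 0.01, we fail to reject H₀.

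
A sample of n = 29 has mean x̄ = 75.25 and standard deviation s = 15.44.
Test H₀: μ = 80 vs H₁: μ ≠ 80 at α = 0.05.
One-sample t-test:
H₀: μ = 80
H₁: μ ≠ 80
df = n - 1 = 28
t = (x̄ - μ₀) / (s/√n) = (75.25 - 80) / (15.44/√29) = -1.657
p-value = 0.1087

Since p-value > α = 0.05, we fail to reject H₀.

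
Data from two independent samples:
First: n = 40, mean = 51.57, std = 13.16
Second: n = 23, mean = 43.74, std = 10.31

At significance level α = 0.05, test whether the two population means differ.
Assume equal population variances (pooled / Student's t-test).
Student's two-sample t-test (equal variances):
H₀: μ₁ = μ₂
H₁: μ₁ ≠ μ₂
df = n₁ + n₂ - 2 = 61
Pooled variance s_p² = [(n₁-1)s₁² + (n₂-1)s₂²] / (n₁ + n₂ - 2) = [(39)(13.16²) + (22)(10.31²)] / 61 = 149.0615
SE = √(s_p²(1/n₁ + 1/n₂)) = √(149.0615 × (1/40 + 1/23)) = 3.1949
t = (x̄₁ - x̄₂) / SE = (51.57 - 43.74) / 3.1949 = 7.83 / 3.1949 = 2.451
p-value = 0.0171

Since p-value < α = 0.05, we reject H₀.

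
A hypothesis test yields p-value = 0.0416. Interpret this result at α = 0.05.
Since p = 0.0416 < α = 0.05, reject H₀.
There is sufficient evidence to reject the null hypothesis; the result is statistically significant at the 0.05 level.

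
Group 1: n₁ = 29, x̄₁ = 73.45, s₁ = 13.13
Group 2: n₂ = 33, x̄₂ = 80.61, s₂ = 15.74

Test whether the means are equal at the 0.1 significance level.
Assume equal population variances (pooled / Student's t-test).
Student's two-sample t-test (equal variances):
H₀: μ₁ = μ₂
H₁: μ₁ ≠ μ₂
df = n₁ + n₂ - 2 = 60
Pooled variance s_p² = [(n₁-1)s₁² + (n₂-1)s₂²] / (n₁ + n₂ - 2) = [(28)(13.13²) + (32)(15.74²)] / 60 = 212.5839
SE = √(s_p²(1/n₁ + 1/n₂)) = √(212.5839 × (1/29 + 1/33)) = 3.7111
t = (x̄₁ - x̄₂) / SE = (73.45 - 80.61) / 3.7111 = -7.16 / 3.7111 = -1.929
p-value = 0.0584

Since p-value < α = 0.1, we reject H₀.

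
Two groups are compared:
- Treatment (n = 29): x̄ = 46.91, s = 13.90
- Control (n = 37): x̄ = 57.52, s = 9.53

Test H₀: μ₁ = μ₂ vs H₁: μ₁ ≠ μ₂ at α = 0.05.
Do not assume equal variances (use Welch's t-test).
Welch's two-sample t-test:
H₀: μ₁ = μ₂
H₁: μ₁ ≠ μ₂
s₁²/n₁ = 13.90²/29 = 6.6624,  s₂²/n₂ = 9.53²/37 = 2.4546
SE = √(s₁²/n₁ + s₂²/n₂) = √(6.6624 + 2.4546) = 3.0194
df (Welch-Satterthwaite) = (s₁²/n₁ + s₂²/n₂)² / [(s₁²/n₁)²/(n₁-1) + (s₂²/n₂)²/(n₂-1)] ≈ 47.43
t = (x̄₁ - x̄₂) / SE = (46.91 - 57.52) / 3.0194 = -10.61 / 3.0194 = -3.514
p-value = 0.0010

Since p-value < α = 0.05, we reject H₀.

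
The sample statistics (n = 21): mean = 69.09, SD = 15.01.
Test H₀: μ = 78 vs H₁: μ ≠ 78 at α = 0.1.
One-sample t-test:
H₀: μ = 78
H₁: μ ≠ 78
df = n - 1 = 20
t = (x̄ - μ₀) / (s/√n) = (69.09 - 78) / (15.01/√21) = -2.720
p-value = 0.0132

Since p-value < α = 0.1, we reject H₀.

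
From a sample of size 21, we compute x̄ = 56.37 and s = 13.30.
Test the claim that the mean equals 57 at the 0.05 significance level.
One-sample t-test:
H₀: μ = 57
H₁: μ ≠ 57
df = n - 1 = 20
t = (x̄ - μ₀) / (s/√n) = (56.37 - 57) / (13.30/√21) = -0.217
p-value = 0.8304

Since p-value > α = 0.05, we fail to reject H₀.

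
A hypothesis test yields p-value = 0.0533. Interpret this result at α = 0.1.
Since p = 0.0533 < α = 0.1, reject H₀.
There is sufficient evidence to reject the null hypothesis; the result is statistically significant at the 0.1 level.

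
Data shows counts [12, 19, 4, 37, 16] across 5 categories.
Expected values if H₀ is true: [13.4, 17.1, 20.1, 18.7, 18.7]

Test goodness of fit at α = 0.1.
Chi-square goodness of fit test:
H₀: observed counts match expected distribution
H₁: observed counts differ from expected distribution
df = k - 1 = 4
χ² = Σ(O - E)²/E
   = (12 - 13.4)²/13.4 + (19 - 17.1)²/17.1 + (4 - 20.1)²/20.1 + (37 - 18.7)²/18.7 + (16 - 18.7)²/18.7
   = 0.146 + 0.211 + 12.896 + 17.909 + 0.390
   = 31.55
p-value < 0.0001

Since p-value < α = 0.1, we reject H₀.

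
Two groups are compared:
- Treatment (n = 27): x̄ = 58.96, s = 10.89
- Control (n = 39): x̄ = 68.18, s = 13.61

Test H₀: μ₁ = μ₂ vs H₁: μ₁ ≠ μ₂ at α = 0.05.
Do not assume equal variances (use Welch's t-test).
Welch's two-sample t-test:
H₀: μ₁ = μ₂
H₁: μ₁ ≠ μ₂
s₁²/n₁ = 10.89²/27 = 4.3923,  s₂²/n₂ = 13.61²/39 = 4.7495
SE = √(s₁²/n₁ + s₂²/n₂) = √(4.3923 + 4.7495) = 3.0235
df (Welch-Satterthwaite) = (s₁²/n₁ + s₂²/n₂)² / [(s₁²/n₁)²/(n₁-1) + (s₂²/n₂)²/(n₂-1)] ≈ 62.57
t = (x̄₁ - x̄₂) / SE = (58.96 - 68.18) / 3.0235 = -9.22 / 3.0235 = -3.049
p-value = 0.0034

Since p-value < α = 0.05, we reject H₀.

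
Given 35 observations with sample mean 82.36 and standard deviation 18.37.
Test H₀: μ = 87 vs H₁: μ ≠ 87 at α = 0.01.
One-sample t-test:
H₀: μ = 87
H₁: μ ≠ 87
df = n - 1 = 34
t = (x̄ - μ₀) / (s/√n) = (82.36 - 87) / (18.37/√35) = -1.494
p-value = 0.1443

Since p-value > α = 0.01, we fail to reject H₀.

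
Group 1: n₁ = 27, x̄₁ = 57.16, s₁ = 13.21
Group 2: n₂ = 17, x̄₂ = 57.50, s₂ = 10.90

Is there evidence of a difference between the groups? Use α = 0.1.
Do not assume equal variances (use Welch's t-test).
Welch's two-sample t-test:
H₀: μ₁ = μ₂
H₁: μ₁ ≠ μ₂
s₁²/n₁ = 13.21²/27 = 6.4631,  s₂²/n₂ = 10.90²/17 = 6.9888
SE = √(s₁²/n₁ + s₂²/n₂) = √(6.4631 + 6.9888) = 3.6677
df (Welch-Satterthwaite) = (s₁²/n₁ + s₂²/n₂)² / [(s₁²/n₁)²/(n₁-1) + (s₂²/n₂)²/(n₂-1)] ≈ 38.84
t = (x̄₁ - x̄₂) / SE = (57.16 - 57.50) / 3.6677 = -0.34 / 3.6677 = -0.093
p-value = 0.9266

Since p-value > α = 0.1, we fail to reject H₀.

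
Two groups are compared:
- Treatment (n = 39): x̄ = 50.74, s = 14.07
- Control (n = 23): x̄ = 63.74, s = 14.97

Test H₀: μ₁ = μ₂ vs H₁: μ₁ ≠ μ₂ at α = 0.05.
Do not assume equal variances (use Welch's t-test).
Welch's two-sample t-test:
H₀: μ₁ = μ₂
H₁: μ₁ ≠ μ₂
s₁²/n₁ = 14.07²/39 = 5.0760,  s₂²/n₂ = 14.97²/23 = 9.7435
SE = √(s₁²/n₁ + s₂²/n₂) = √(5.0760 + 9.7435) = 3.8496
df (Welch-Satterthwaite) = (s₁²/n₁ + s₂²/n₂)² / [(s₁²/n₁)²/(n₁-1) + (s₂²/n₂)²/(n₂-1)] ≈ 43.98
t = (x̄₁ - x̄₂) / SE = (50.74 - 63.74) / 3.8496 = -13.00 / 3.8496 = -3.377
p-value = 0.0015

Since p-value < α = 0.05, we reject H₀.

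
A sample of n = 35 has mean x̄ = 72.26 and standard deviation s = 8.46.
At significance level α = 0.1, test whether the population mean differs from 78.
One-sample t-test:
H₀: μ = 78
H₁: μ ≠ 78
df = n - 1 = 34
t = (x̄ - μ₀) / (s/√n) = (72.26 - 78) / (8.46/√35) = -4.014
p-value = 0.0003

Since p-value < α = 0.1, we reject H₀.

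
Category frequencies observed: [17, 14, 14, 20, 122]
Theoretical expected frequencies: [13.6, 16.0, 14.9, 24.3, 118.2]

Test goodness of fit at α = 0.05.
Chi-square goodness of fit test:
H₀: observed counts match expected distribution
H₁: observed counts differ from expected distribution
df = k - 1 = 4
χ² = Σ(O - E)²/E
   = (17 - 13.6)²/13.6 + (14 - 16.0)²/16.0 + (14 - 14.9)²/14.9 + (20 - 24.3)²/24.3 + (122 - 118.2)²/118.2
   = 0.850 + 0.250 + 0.054 + 0.761 + 0.122
   = 2.04
p-value = 0.7289

Since p-value > α = 0.05, we fail to reject H₀.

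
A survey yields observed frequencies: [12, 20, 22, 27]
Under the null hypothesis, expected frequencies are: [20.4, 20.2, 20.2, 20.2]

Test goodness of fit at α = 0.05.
Chi-square goodness of fit test:
H₀: observed counts match expected distribution
H₁: observed counts differ from expected distribution
df = k - 1 = 3
χ² = Σ(O - E)²/E
   = (12 - 20.4)²/20.4 + (20 - 20.2)²/20.2 + (22 - 20.2)²/20.2 + (27 - 20.2)²/20.2
   = 3.459 + 0.002 + 0.160 + 2.289
   = 5.91
p-value = 0.1161

Since p-value > α = 0.05, we fail to reject H₀.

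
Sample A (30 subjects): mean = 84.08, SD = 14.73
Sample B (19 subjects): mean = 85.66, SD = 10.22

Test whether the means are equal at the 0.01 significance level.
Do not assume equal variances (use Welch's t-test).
Welch's two-sample t-test:
H₀: μ₁ = μ₂
H₁: μ₁ ≠ μ₂
s₁²/n₁ = 14.73²/30 = 7.2324,  s₂²/n₂ = 10.22²/19 = 5.4973
SE = √(s₁²/n₁ + s₂²/n₂) = √(7.2324 + 5.4973) = 3.5679
df (Welch-Satterthwaite) = (s₁²/n₁ + s₂²/n₂)² / [(s₁²/n₁)²/(n₁-1) + (s₂²/n₂)²/(n₂-1)] ≈ 46.53
t = (x̄₁ - x̄₂) / SE = (84.08 - 85.66) / 3.5679 = -1.58 / 3.5679 = -0.443
p-value = 0.6599

Since p-value > α = 0.01, we fail to reject H₀.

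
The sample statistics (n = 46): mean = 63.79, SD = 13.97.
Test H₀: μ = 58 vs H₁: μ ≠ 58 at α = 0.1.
One-sample t-test:
H₀: μ = 58
H₁: μ ≠ 58
df = n - 1 = 45
t = (x̄ - μ₀) / (s/√n) = (63.79 - 58) / (13.97/√46) = 2.811
p-value = 0.0073

Since p-value < α = 0.1, we reject H₀.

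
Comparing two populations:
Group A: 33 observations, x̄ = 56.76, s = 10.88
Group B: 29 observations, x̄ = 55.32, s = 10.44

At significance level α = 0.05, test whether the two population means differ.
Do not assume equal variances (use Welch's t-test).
Welch's two-sample t-test:
H₀: μ₁ = μ₂
H₁: μ₁ ≠ μ₂
s₁²/n₁ = 10.88²/33 = 3.5871,  s₂²/n₂ = 10.44²/29 = 3.7584
SE = √(s₁²/n₁ + s₂²/n₂) = √(3.5871 + 3.7584) = 2.7103
df (Welch-Satterthwaite) = (s₁²/n₁ + s₂²/n₂)² / [(s₁²/n₁)²/(n₁-1) + (s₂²/n₂)²/(n₂-1)] ≈ 59.52
t = (x̄₁ - x̄₂) / SE = (56.76 - 55.32) / 2.7103 = 1.44 / 2.7103 = 0.531
p-value = 0.5972

Since p-value > α = 0.05, we fail to reject H₀.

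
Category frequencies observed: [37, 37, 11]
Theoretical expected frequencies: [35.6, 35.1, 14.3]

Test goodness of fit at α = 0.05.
Chi-square goodness of fit test:
H₀: observed counts match expected distribution
H₁: observed counts differ from expected distribution
df = k - 1 = 2
χ² = Σ(O - E)²/E
   = (37 - 35.6)²/35.6 + (37 - 35.1)²/35.1 + (11 - 14.3)²/14.3
   = 0.055 + 0.103 + 0.762
   = 0.92
p-value = 0.6315

Since p-value > α = 0.05, we fail to reject H₀.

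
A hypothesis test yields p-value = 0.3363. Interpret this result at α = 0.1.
Since p = 0.3363 > α = 0.1, fail to reject H₀.
There is insufficient evidence to reject the null hypothesis; the result is not statistically significant at the 0.1 level.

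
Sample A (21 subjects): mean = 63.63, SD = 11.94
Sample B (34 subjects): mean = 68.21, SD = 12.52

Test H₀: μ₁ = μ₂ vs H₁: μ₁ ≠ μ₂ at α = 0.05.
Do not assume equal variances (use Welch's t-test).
Welch's two-sample t-test:
H₀: μ₁ = μ₂
H₁: μ₁ ≠ μ₂
s₁²/n₁ = 11.94²/21 = 6.7887,  s₂²/n₂ = 12.52²/34 = 4.6103
SE = √(s₁²/n₁ + s₂²/n₂) = √(6.7887 + 4.6103) = 3.3762
df (Welch-Satterthwaite) = (s₁²/n₁ + s₂²/n₂)² / [(s₁²/n₁)²/(n₁-1) + (s₂²/n₂)²/(n₂-1)] ≈ 44.07
t = (x̄₁ - x̄₂) / SE = (63.63 - 68.21) / 3.3762 = -4.58 / 3.3762 = -1.357
p-value = 0.1818

Since p-value > α = 0.05, we fail to reject H₀.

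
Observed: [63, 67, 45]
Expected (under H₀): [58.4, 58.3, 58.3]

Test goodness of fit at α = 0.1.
Chi-square goodness of fit test:
H₀: observed counts match expected distribution
H₁: observed counts differ from expected distribution
df = k - 1 = 2
χ² = Σ(O - E)²/E
   = (63 - 58.4)²/58.4 + (67 - 58.3)²/58.3 + (45 - 58.3)²/58.3
   = 0.362 + 1.298 + 3.034
   = 4.69
p-value = 0.0956

Since p-value < α = 0.1, we reject H₀.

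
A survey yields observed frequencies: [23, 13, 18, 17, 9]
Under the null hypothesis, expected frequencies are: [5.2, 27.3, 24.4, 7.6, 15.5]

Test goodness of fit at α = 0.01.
Chi-square goodness of fit test:
H₀: observed counts match expected distribution
H₁: observed counts differ from expected distribution
df = k - 1 = 4
χ² = Σ(O - E)²/E
   = (23 - 5.2)²/5.2 + (13 - 27.3)²/27.3 + (18 - 24.4)²/24.4 + (17 - 7.6)²/7.6 + (9 - 15.5)²/15.5
   = 60.931 + 7.490 + 1.679 + 11.626 + 2.726
   = 84.45
p-value < 0.0001

Since p-value < α = 0.01, we reject H₀.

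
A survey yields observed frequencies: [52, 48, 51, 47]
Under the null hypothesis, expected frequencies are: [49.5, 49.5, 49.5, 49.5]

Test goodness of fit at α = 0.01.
Chi-square goodness of fit test:
H₀: observed counts match expected distribution
H₁: observed counts differ from expected distribution
df = k - 1 = 3
χ² = Σ(O - E)²/E
   = (52 - 49.5)²/49.5 + (48 - 49.5)²/49.5 + (51 - 49.5)²/49.5 + (47 - 49.5)²/49.5
   = 0.126 + 0.045 + 0.045 + 0.126
   = 0.34
p-value = 0.9517

Since p-value > α = 0.01, we fail to reject H₀.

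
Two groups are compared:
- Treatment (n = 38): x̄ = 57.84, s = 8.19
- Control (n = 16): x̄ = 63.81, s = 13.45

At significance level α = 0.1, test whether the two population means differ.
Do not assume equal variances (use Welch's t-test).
Welch's two-sample t-test:
H₀: μ₁ = μ₂
H₁: μ₁ ≠ μ₂
s₁²/n₁ = 8.19²/38 = 1.7652,  s₂²/n₂ = 13.45²/16 = 11.3064
SE = √(s₁²/n₁ + s₂²/n₂) = √(1.7652 + 11.3064) = 3.6155
df (Welch-Satterthwaite) = (s₁²/n₁ + s₂²/n₂)² / [(s₁²/n₁)²/(n₁-1) + (s₂²/n₂)²/(n₂-1)] ≈ 19.85
t = (x̄₁ - x̄₂) / SE = (57.84 - 63.81) / 3.6155 = -5.97 / 3.6155 = -1.651
p-value = 0.1144

Since p-value > α = 0.1, we fail to reject H₀.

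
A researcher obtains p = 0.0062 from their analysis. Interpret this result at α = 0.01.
Since p = 0.0062 < α = 0.01, reject H₀.
There is sufficient evidence to reject the null hypothesis; the result is statistically significant at the 0.01 level.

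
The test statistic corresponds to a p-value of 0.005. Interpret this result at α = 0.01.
Since p = 0.005 < α = 0.01, reject H₀.
There is sufficient evidence to reject the null hypothesis; the result is statistically significant at the 0.01 level.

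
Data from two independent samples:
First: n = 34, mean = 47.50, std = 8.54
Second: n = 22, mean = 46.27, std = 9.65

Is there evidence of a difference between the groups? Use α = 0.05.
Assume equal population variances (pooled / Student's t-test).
Student's two-sample t-test (equal variances):
H₀: μ₁ = μ₂
H₁: μ₁ ≠ μ₂
df = n₁ + n₂ - 2 = 54
Pooled variance s_p² = [(n₁-1)s₁² + (n₂-1)s₂²] / (n₁ + n₂ - 2) = [(33)(8.54²) + (21)(9.65²)] / 54 = 80.7836
SE = √(s_p²(1/n₁ + 1/n₂)) = √(80.7836 × (1/34 + 1/22)) = 2.4593
t = (x̄₁ - x̄₂) / SE = (47.50 - 46.27) / 2.4593 = 1.23 / 2.4593 = 0.500
p-value = 0.6190

Since p-value > α = 0.05, we fail to reject H₀.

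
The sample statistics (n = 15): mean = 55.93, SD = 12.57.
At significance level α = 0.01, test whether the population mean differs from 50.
One-sample t-test:
H₀: μ = 50
H₁: μ ≠ 50
df = n - 1 = 14
t = (x̄ - μ₀) / (s/√n) = (55.93 - 50) / (12.57/√15) = 1.827
p-value = 0.0891

Since p-value > α = 0.01, we fail to reject H₀.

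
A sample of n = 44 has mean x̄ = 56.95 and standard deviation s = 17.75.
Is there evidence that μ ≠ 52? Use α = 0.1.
One-sample t-test:
H₀: μ = 52
H₁: μ ≠ 52
df = n - 1 = 43
t = (x̄ - μ₀) / (s/√n) = (56.95 - 52) / (17.75/√44) = 1.850
p-value = 0.0712

Since p-value < α = 0.1, we reject H₀.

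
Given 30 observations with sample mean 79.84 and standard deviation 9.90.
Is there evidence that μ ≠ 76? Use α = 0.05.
One-sample t-test:
H₀: μ = 76
H₁: μ ≠ 76
df = n - 1 = 29
t = (x̄ - μ₀) / (s/√n) = (79.84 - 76) / (9.90/√30) = 2.124
p-value = 0.0423

Since p-value < α = 0.05, we reject H₀.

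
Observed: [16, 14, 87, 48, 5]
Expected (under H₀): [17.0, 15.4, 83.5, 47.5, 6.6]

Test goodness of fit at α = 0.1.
Chi-square goodness of fit test:
H₀: observed counts match expected distribution
H₁: observed counts differ from expected distribution
df = k - 1 = 4
χ² = Σ(O - E)²/E
   = (16 - 17.0)²/17.0 + (14 - 15.4)²/15.4 + (87 - 83.5)²/83.5 + (48 - 47.5)²/47.5 + (5 - 6.6)²/6.6
   = 0.059 + 0.127 + 0.147 + 0.005 + 0.388
   = 0.73
p-value = 0.9481

Since p-value > α = 0.1, we fail to reject H₀.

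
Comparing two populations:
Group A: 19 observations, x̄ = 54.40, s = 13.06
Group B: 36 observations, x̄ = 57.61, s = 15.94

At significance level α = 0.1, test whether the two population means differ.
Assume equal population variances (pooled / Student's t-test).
Student's two-sample t-test (equal variances):
H₀: μ₁ = μ₂
H₁: μ₁ ≠ μ₂
df = n₁ + n₂ - 2 = 53
Pooled variance s_p² = [(n₁-1)s₁² + (n₂-1)s₂²] / (n₁ + n₂ - 2) = [(18)(13.06²) + (35)(15.94²)] / 53 = 225.7183
SE = √(s_p²(1/n₁ + 1/n₂)) = √(225.7183 × (1/19 + 1/36)) = 4.2603
t = (x̄₁ - x̄₂) / SE = (54.40 - 57.61) / 4.2603 = -3.21 / 4.2603 = -0.753
p-value = 0.4545

Since p-value > α = 0.1, we fail to reject H₀.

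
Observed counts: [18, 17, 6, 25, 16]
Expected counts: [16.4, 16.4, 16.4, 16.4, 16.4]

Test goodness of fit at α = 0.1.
Chi-square goodness of fit test:
H₀: observed counts match expected distribution
H₁: observed counts differ from expected distribution
df = k - 1 = 4
χ² = Σ(O - E)²/E
   = (18 - 16.4)²/16.4 + (17 - 16.4)²/16.4 + (6 - 16.4)²/16.4 + (25 - 16.4)²/16.4 + (16 - 16.4)²/16.4
   = 0.156 + 0.022 + 6.595 + 4.510 + 0.010
   = 11.29
p-value = 0.0235

Since p-value < α = 0.1, we reject H₀.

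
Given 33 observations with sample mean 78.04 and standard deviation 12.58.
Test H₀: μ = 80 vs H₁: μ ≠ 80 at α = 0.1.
One-sample t-test:
H₀: μ = 80
H₁: μ ≠ 80
df = n - 1 = 32
t = (x̄ - μ₀) / (s/√n) = (78.04 - 80) / (12.58/√33) = -0.895
p-value = 0.3775

Since p-value > α = 0.1, we fail to reject H₀.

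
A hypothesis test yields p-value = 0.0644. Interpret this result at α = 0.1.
Since p = 0.0644 < α = 0.1, reject H₀.
There is sufficient evidence to reject the null hypothesis; the result is statistically significant at the 0.1 level.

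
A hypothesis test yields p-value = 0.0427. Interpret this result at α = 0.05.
Since p = 0.0427 < α = 0.05, reject H₀.
There is sufficient evidence to reject the null hypothesis; the result is statistically significant at the 0.05 level.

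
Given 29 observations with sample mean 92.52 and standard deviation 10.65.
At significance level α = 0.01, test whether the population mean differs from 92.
One-sample t-test:
H₀: μ = 92
H₁: μ ≠ 92
df = n - 1 = 28
t = (x̄ - μ₀) / (s/√n) = (92.52 - 92) / (10.65/√29) = 0.263
p-value = 0.7945

Since p-value > α = 0.01, we fail to reject H₀.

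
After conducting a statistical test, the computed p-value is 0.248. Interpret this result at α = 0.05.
Since p = 0.248 > α = 0.05, fail to reject H₀.
There is insufficient evidence to reject the null hypothesis; the result is not statistically significant at the 0.05 level.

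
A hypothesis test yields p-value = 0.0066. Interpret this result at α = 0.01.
Since p = 0.0066 < α = 0.01, reject H₀.
There is sufficient evidence to reject the null hypothesis; the result is statistically significant at the 0.01 level.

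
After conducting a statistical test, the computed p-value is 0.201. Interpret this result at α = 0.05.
Since p = 0.201 > α = 0.05, fail to reject H₀.
There is insufficient evidence to reject the null hypothesis; the result is not statistically significant at the 0.05 level.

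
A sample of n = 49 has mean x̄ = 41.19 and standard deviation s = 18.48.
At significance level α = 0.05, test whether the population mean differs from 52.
One-sample t-test:
H₀: μ = 52
H₁: μ ≠ 52
df = n - 1 = 48
t = (x̄ - μ₀) / (s/√n) = (41.19 - 52) / (18.48/√49) = -4.095
p-value = 0.0002

Since p-value < α = 0.05, we reject H₀.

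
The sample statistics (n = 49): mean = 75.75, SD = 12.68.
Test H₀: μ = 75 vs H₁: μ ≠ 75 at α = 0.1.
One-sample t-test:
H₀: μ = 75
H₁: μ ≠ 75
df = n - 1 = 48
t = (x̄ - μ₀) / (s/√n) = (75.75 - 75) / (12.68/√49) = 0.414
p-value = 0.6807

Since p-value > α = 0.1, we fail to reject H₀.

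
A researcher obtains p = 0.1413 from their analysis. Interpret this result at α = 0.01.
Since p = 0.1413 > α = 0.01, fail to reject H₀.
There is insufficient evidence to reject the null hypothesis; the result is not statistically significant at the 0.01 level.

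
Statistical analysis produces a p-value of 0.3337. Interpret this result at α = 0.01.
Since p = 0.3337 > α = 0.01, fail to reject H₀.
There is insufficient evidence to reject the null hypothesis; the result is not statistically significant at the 0.01 level.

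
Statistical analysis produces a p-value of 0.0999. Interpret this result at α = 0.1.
Since p = 0.0999 < α = 0.1, reject H₀.
There is sufficient evidence to reject the null hypothesis; the result is statistically significant at the 0.1 level.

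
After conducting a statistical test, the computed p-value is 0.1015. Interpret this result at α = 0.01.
Since p = 0.1015 > α = 0.01, fail to reject H₀.
There is insufficient evidence to reject the null hypothesis; the result is not statistically significant at the 0.01 level.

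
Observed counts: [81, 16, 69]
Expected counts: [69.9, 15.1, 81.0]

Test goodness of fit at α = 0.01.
Chi-square goodness of fit test:
H₀: observed counts match expected distribution
H₁: observed counts differ from expected distribution
df = k - 1 = 2
χ² = Σ(O - E)²/E
   = (81 - 69.9)²/69.9 + (16 - 15.1)²/15.1 + (69 - 81.0)²/81.0
   = 1.763 + 0.054 + 1.778
   = 3.59
p-value = 0.1658

Since p-value > α = 0.01, we fail to reject H₀.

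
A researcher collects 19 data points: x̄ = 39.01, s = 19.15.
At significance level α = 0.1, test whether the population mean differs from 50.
One-sample t-test:
H₀: μ = 50
H₁: μ ≠ 50
df = n - 1 = 18
t = (x̄ - μ₀) / (s/√n) = (39.01 - 50) / (19.15/√19) = -2.502
p-value = 0.0222

Since p-value < α = 0.1, we reject H₀.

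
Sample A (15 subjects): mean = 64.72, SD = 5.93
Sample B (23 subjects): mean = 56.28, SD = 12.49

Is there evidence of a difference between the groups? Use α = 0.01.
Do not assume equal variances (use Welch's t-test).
Welch's two-sample t-test:
H₀: μ₁ = μ₂
H₁: μ₁ ≠ μ₂
s₁²/n₁ = 5.93²/15 = 2.3443,  s₂²/n₂ = 12.49²/23 = 6.7826
SE = √(s₁²/n₁ + s₂²/n₂) = √(2.3443 + 6.7826) = 3.0211
df (Welch-Satterthwaite) = (s₁²/n₁ + s₂²/n₂)² / [(s₁²/n₁)²/(n₁-1) + (s₂²/n₂)²/(n₂-1)] ≈ 33.54
t = (x̄₁ - x̄₂) / SE = (64.72 - 56.28) / 3.0211 = 8.44 / 3.0211 = 2.794
p-value = 0.0085

Since p-value < α = 0.01, we reject H₀.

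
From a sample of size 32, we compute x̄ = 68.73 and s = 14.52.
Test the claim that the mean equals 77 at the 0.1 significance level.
One-sample t-test:
H₀: μ = 77
H₁: μ ≠ 77
df = n - 1 = 31
t = (x̄ - μ₀) / (s/√n) = (68.73 - 77) / (14.52/√32) = -3.222
p-value = 0.0030

Since p-value < α = 0.1, we reject H₀.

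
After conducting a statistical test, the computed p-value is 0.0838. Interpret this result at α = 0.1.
Since p = 0.0838 < α = 0.1, reject H₀.
There is sufficient evidence to reject the null hypothesis; the result is statistically significant at the 0.1 level.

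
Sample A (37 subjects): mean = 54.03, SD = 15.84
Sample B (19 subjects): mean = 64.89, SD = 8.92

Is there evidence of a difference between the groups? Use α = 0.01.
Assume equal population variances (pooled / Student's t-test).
Student's two-sample t-test (equal variances):
H₀: μ₁ = μ₂
H₁: μ₁ ≠ μ₂
df = n₁ + n₂ - 2 = 54
Pooled variance s_p² = [(n₁-1)s₁² + (n₂-1)s₂²] / (n₁ + n₂ - 2) = [(36)(15.84²) + (18)(8.92²)] / 54 = 193.7925
SE = √(s_p²(1/n₁ + 1/n₂)) = √(193.7925 × (1/37 + 1/19)) = 3.9290
t = (x̄₁ - x̄₂) / SE = (54.03 - 64.89) / 3.9290 = -10.86 / 3.9290 = -2.764
p-value = 0.0078

Since p-value < α = 0.01, we reject H₀.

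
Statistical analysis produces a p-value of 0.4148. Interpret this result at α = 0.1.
Since p = 0.4148 > α = 0.1, fail to reject H₀.
There is insufficient evidence to reject the null hypothesis; the result is not statistically significant at the 0.1 level.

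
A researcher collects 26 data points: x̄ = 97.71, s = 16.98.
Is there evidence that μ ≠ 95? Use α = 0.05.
One-sample t-test:
H₀: μ = 95
H₁: μ ≠ 95
df = n - 1 = 25
t = (x̄ - μ₀) / (s/√n) = (97.71 - 95) / (16.98/√26) = 0.814
p-value = 0.4234

Since p-value > α = 0.05, we fail to reject H₀.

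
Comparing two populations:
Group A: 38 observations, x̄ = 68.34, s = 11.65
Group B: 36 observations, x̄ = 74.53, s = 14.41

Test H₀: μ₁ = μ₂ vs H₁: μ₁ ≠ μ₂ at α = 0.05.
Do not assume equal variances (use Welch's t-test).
Welch's two-sample t-test:
H₀: μ₁ = μ₂
H₁: μ₁ ≠ μ₂
s₁²/n₁ = 11.65²/38 = 3.5716,  s₂²/n₂ = 14.41²/36 = 5.7680
SE = √(s₁²/n₁ + s₂²/n₂) = √(3.5716 + 5.7680) = 3.0561
df (Welch-Satterthwaite) = (s₁²/n₁ + s₂²/n₂)² / [(s₁²/n₁)²/(n₁-1) + (s₂²/n₂)²/(n₂-1)] ≈ 67.34
t = (x̄₁ - x̄₂) / SE = (68.34 - 74.53) / 3.0561 = -6.19 / 3.0561 = -2.025
p-value = 0.0468

Since p-value < α = 0.05, we reject H₀.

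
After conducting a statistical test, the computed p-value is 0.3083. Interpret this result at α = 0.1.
Since p = 0.3083 > α = 0.1, fail to reject H₀.
There is insufficient evidence to reject the null hypothesis; the result is not statistically significant at the 0.1 level.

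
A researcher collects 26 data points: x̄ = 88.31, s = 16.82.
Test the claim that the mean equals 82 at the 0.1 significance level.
One-sample t-test:
H₀: μ = 82
H₁: μ ≠ 82
df = n - 1 = 25
t = (x̄ - μ₀) / (s/√n) = (88.31 - 82) / (16.82/√26) = 1.913
p-value = 0.0673

Since p-value < α = 0.1, we reject H₀.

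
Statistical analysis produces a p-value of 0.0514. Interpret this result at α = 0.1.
Since p = 0.0514 < α = 0.1, reject H₀.
There is sufficient evidence to reject the null hypothesis; the result is statistically significant at the 0.1 level.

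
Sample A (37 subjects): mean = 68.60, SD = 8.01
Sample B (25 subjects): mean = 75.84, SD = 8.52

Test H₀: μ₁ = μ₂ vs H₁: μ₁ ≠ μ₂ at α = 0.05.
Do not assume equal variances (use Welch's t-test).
Welch's two-sample t-test:
H₀: μ₁ = μ₂
H₁: μ₁ ≠ μ₂
s₁²/n₁ = 8.01²/37 = 1.7341,  s₂²/n₂ = 8.52²/25 = 2.9036
SE = √(s₁²/n₁ + s₂²/n₂) = √(1.7341 + 2.9036) = 2.1535
df (Welch-Satterthwaite) = (s₁²/n₁ + s₂²/n₂)² / [(s₁²/n₁)²/(n₁-1) + (s₂²/n₂)²/(n₂-1)] ≈ 49.46
t = (x̄₁ - x̄₂) / SE = (68.60 - 75.84) / 2.1535 = -7.24 / 2.1535 = -3.362
p-value = 0.0015

Since p-value < α = 0.05, we reject H₀.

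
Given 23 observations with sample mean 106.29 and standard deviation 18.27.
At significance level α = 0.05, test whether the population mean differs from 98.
One-sample t-test:
H₀: μ = 98
H₁: μ ≠ 98
df = n - 1 = 22
t = (x̄ - μ₀) / (s/√n) = (106.29 - 98) / (18.27/√23) = 2.176
p-value = 0.0406

Since p-value < α = 0.05, we reject H₀.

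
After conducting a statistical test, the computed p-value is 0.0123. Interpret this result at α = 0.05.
Since p = 0.0123 < α = 0.05, reject H₀.
There is sufficient evidence to reject the null hypothesis; the result is statistically significant at the 0.05 level.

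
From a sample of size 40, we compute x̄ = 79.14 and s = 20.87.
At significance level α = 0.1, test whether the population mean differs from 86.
One-sample t-test:
H₀: μ = 86
H₁: μ ≠ 86
df = n - 1 = 39
t = (x̄ - μ₀) / (s/√n) = (79.14 - 86) / (20.87/√40) = -2.079
p-value = 0.0443

Since p-value < α = 0.1, we reject H₀.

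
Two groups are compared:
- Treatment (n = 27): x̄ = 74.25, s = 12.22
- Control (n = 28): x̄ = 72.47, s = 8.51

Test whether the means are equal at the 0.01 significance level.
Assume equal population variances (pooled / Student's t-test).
Student's two-sample t-test (equal variances):
H₀: μ₁ = μ₂
H₁: μ₁ ≠ μ₂
df = n₁ + n₂ - 2 = 53
Pooled variance s_p² = [(n₁-1)s₁² + (n₂-1)s₂²] / (n₁ + n₂ - 2) = [(26)(12.22²) + (27)(8.51²)] / 53 = 110.1487
SE = √(s_p²(1/n₁ + 1/n₂)) = √(110.1487 × (1/27 + 1/28)) = 2.8308
t = (x̄₁ - x̄₂) / SE = (74.25 - 72.47) / 2.8308 = 1.78 / 2.8308 = 0.629
p-value = 0.5322

Since p-value > α = 0.01, we fail to reject H₀.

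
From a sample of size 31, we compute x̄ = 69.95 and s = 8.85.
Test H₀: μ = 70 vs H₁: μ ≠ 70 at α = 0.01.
One-sample t-test:
H₀: μ = 70
H₁: μ ≠ 70
df = n - 1 = 30
t = (x̄ - μ₀) / (s/√n) = (69.95 - 70) / (8.85/√31) = -0.031
p-value = 0.9751

Since p-value > α = 0.01, we fail to reject H₀.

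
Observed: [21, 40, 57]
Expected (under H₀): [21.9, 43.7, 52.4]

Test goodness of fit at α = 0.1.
Chi-square goodness of fit test:
H₀: observed counts match expected distribution
H₁: observed counts differ from expected distribution
df = k - 1 = 2
χ² = Σ(O - E)²/E
   = (21 - 21.9)²/21.9 + (40 - 43.7)²/43.7 + (57 - 52.4)²/52.4
   = 0.037 + 0.313 + 0.404
   = 0.75
p-value = 0.6859

Since p-value > α = 0.1, we fail to reject H₀.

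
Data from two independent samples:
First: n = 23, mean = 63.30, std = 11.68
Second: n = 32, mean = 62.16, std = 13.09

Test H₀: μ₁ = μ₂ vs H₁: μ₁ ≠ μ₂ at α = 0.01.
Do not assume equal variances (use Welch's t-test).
Welch's two-sample t-test:
H₀: μ₁ = μ₂
H₁: μ₁ ≠ μ₂
s₁²/n₁ = 11.68²/23 = 5.9314,  s₂²/n₂ = 13.09²/32 = 5.3546
SE = √(s₁²/n₁ + s₂²/n₂) = √(5.9314 + 5.3546) = 3.3595
df (Welch-Satterthwaite) = (s₁²/n₁ + s₂²/n₂)² / [(s₁²/n₁)²/(n₁-1) + (s₂²/n₂)²/(n₂-1)] ≈ 50.46
t = (x̄₁ - x̄₂) / SE = (63.30 - 62.16) / 3.3595 = 1.14 / 3.3595 = 0.339
p-value = 0.7358

Since p-value > α = 0.01, we fail to reject H₀.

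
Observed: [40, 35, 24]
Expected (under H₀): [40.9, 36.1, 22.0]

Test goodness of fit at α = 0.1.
Chi-square goodness of fit test:
H₀: observed counts match expected distribution
H₁: observed counts differ from expected distribution
df = k - 1 = 2
χ² = Σ(O - E)²/E
   = (40 - 40.9)²/40.9 + (35 - 36.1)²/36.1 + (24 - 22.0)²/22.0
   = 0.020 + 0.034 + 0.182
   = 0.24
p-value = 0.8891

Since p-value > α = 0.1, we fail to reject H₀.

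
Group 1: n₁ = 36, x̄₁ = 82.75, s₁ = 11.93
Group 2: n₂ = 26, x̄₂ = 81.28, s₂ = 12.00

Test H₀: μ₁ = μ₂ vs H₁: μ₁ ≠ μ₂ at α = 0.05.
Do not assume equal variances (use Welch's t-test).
Welch's two-sample t-test:
H₀: μ₁ = μ₂
H₁: μ₁ ≠ μ₂
s₁²/n₁ = 11.93²/36 = 3.9535,  s₂²/n₂ = 12.00²/26 = 5.5385
SE = √(s₁²/n₁ + s₂²/n₂) = √(3.9535 + 5.5385) = 3.0809
df (Welch-Satterthwaite) = (s₁²/n₁ + s₂²/n₂)² / [(s₁²/n₁)²/(n₁-1) + (s₂²/n₂)²/(n₂-1)] ≈ 53.84
t = (x̄₁ - x̄₂) / SE = (82.75 - 81.28) / 3.0809 = 1.47 / 3.0809 = 0.477
p-value = 0.6352

Since p-value > α = 0.05, we fail to reject H₀.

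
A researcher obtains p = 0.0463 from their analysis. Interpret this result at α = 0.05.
Since p = 0.0463 < α = 0.05, reject H₀.
There is sufficient evidence to reject the null hypothesis; the result is statistically significant at the 0.05 level.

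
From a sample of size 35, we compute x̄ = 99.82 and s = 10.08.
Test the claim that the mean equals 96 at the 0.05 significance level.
One-sample t-test:
H₀: μ = 96
H₁: μ ≠ 96
df = n - 1 = 34
t = (x̄ - μ₀) / (s/√n) = (99.82 - 96) / (10.08/√35) = 2.242
p-value = 0.0316

Since p-value < α = 0.05, we reject H₀.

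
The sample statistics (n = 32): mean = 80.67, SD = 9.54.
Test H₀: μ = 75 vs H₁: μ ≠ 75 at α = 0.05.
One-sample t-test:
H₀: μ = 75
H₁: μ ≠ 75
df = n - 1 = 31
t = (x̄ - μ₀) / (s/√n) = (80.67 - 75) / (9.54/√32) = 3.362
p-value = 0.0021

Since p-value < α = 0.05, we reject H₀.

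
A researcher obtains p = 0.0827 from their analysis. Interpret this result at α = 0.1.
Since p = 0.0827 < α = 0.1, reject H₀.
There is sufficient evidence to reject the null hypothesis; the result is statistically significant at the 0.1 level.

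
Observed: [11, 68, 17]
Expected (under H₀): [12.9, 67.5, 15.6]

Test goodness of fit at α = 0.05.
Chi-square goodness of fit test:
H₀: observed counts match expected distribution
H₁: observed counts differ from expected distribution
df = k - 1 = 2
χ² = Σ(O - E)²/E
   = (11 - 12.9)²/12.9 + (68 - 67.5)²/67.5 + (17 - 15.6)²/15.6
   = 0.280 + 0.004 + 0.126
   = 0.41
p-value = 0.8150

Since p-value > α = 0.05, we fail to reject H₀.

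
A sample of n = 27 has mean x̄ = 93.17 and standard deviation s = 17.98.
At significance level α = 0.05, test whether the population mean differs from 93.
One-sample t-test:
H₀: μ = 93
H₁: μ ≠ 93
df = n - 1 = 26
t = (x̄ - μ₀) / (s/√n) = (93.17 - 93) / (17.98/√27) = 0.049
p-value = 0.9612

Since p-value > α = 0.05, we fail to reject H₀.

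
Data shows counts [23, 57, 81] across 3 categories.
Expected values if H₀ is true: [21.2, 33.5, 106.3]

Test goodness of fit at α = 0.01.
Chi-square goodness of fit test:
H₀: observed counts match expected distribution
H₁: observed counts differ from expected distribution
df = k - 1 = 2
χ² = Σ(O - E)²/E
   = (23 - 21.2)²/21.2 + (57 - 33.5)²/33.5 + (81 - 106.3)²/106.3
   = 0.153 + 16.485 + 6.022
   = 22.66
p-value < 0.0001

Since p-value < α = 0.01, we reject H₀.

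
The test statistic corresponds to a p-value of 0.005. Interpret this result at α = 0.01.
Since p = 0.005 < α = 0.01, reject H₀.
There is sufficient evidence to reject the null hypothesis; the result is statistically significant at the 0.01 level.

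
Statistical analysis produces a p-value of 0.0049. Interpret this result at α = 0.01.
Since p = 0.0049 < α = 0.01, reject H₀.
There is sufficient evidence to reject the null hypothesis; the result is statistically significant at the 0.01 level.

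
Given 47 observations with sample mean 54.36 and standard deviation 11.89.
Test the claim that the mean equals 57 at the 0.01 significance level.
One-sample t-test:
H₀: μ = 57
H₁: μ ≠ 57
df = n - 1 = 46
t = (x̄ - μ₀) / (s/√n) = (54.36 - 57) / (11.89/√47) = -1.522
p-value = 0.1348

Since p-value > α = 0.01, we fail to reject H₀.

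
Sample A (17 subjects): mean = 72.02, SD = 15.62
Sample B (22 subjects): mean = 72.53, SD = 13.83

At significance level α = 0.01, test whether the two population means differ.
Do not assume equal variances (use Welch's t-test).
Welch's two-sample t-test:
H₀: μ₁ = μ₂
H₁: μ₁ ≠ μ₂
s₁²/n₁ = 15.62²/17 = 14.3520,  s₂²/n₂ = 13.83²/22 = 8.6940
SE = √(s₁²/n₁ + s₂²/n₂) = √(14.3520 + 8.6940) = 4.8006
df (Welch-Satterthwaite) = (s₁²/n₁ + s₂²/n₂)² / [(s₁²/n₁)²/(n₁-1) + (s₂²/n₂)²/(n₂-1)] ≈ 32.24
t = (x̄₁ - x̄₂) / SE = (72.02 - 72.53) / 4.8006 = -0.51 / 4.8006 = -0.106
p-value = 0.9161

Since p-value > α = 0.01, we fail to reject H₀.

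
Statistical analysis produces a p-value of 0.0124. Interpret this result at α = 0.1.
Since p = 0.0124 < α = 0.1, reject H₀.
There is sufficient evidence to reject the null hypothesis; the result is statistically significant at the 0.1 level.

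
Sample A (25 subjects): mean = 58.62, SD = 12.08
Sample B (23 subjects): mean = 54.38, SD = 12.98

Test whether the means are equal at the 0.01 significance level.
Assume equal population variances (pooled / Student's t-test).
Student's two-sample t-test (equal variances):
H₀: μ₁ = μ₂
H₁: μ₁ ≠ μ₂
df = n₁ + n₂ - 2 = 46
Pooled variance s_p² = [(n₁-1)s₁² + (n₂-1)s₂²] / (n₁ + n₂ - 2) = [(24)(12.08²) + (22)(12.98²)] / 46 = 156.7131
SE = √(s_p²(1/n₁ + 1/n₂)) = √(156.7131 × (1/25 + 1/23)) = 3.6169
t = (x̄₁ - x̄₂) / SE = (58.62 - 54.38) / 3.6169 = 4.24 / 3.6169 = 1.172
p-value = 0.2471

Since p-value > α = 0.01, we fail to reject H₀.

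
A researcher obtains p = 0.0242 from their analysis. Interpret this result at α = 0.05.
Since p = 0.0242 < α = 0.05, reject H₀.
There is sufficient evidence to reject the null hypothesis; the result is statistically significant at the 0.05 level.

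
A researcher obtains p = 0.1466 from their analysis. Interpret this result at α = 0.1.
Since p = 0.1466 > α = 0.1, fail to reject H₀.
There is insufficient evidence to reject the null hypothesis; the result is not statistically significant at the 0.1 level.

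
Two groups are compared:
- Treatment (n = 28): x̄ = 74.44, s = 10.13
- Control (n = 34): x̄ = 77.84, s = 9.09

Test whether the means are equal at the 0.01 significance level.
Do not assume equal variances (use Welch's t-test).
Welch's two-sample t-test:
H₀: μ₁ = μ₂
H₁: μ₁ ≠ μ₂
s₁²/n₁ = 10.13²/28 = 3.6649,  s₂²/n₂ = 9.09²/34 = 2.4302
SE = √(s₁²/n₁ + s₂²/n₂) = √(3.6649 + 2.4302) = 2.4688
df (Welch-Satterthwaite) = (s₁²/n₁ + s₂²/n₂)² / [(s₁²/n₁)²/(n₁-1) + (s₂²/n₂)²/(n₂-1)] ≈ 54.92
t = (x̄₁ - x̄₂) / SE = (74.44 - 77.84) / 2.4688 = -3.40 / 2.4688 = -1.377
p-value = 0.1740

Since p-value > α = 0.01, we fail to reject H₀.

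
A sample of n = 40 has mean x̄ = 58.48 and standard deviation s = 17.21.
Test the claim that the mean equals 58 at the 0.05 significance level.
One-sample t-test:
H₀: μ = 58
H₁: μ ≠ 58
df = n - 1 = 39
t = (x̄ - μ₀) / (s/√n) = (58.48 - 58) / (17.21/√40) = 0.176
p-value = 0.8609

Since p-value > α = 0.05, we fail to reject H₀.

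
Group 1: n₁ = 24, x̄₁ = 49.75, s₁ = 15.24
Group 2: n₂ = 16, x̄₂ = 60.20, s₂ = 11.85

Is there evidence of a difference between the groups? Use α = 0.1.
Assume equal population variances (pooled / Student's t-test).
Student's two-sample t-test (equal variances):
H₀: μ₁ = μ₂
H₁: μ₁ ≠ μ₂
df = n₁ + n₂ - 2 = 38
Pooled variance s_p² = [(n₁-1)s₁² + (n₂-1)s₂²] / (n₁ + n₂ - 2) = [(23)(15.24²) + (15)(11.85²)] / 38 = 196.0069
SE = √(s_p²(1/n₁ + 1/n₂)) = √(196.0069 × (1/24 + 1/16)) = 4.5186
t = (x̄₁ - x̄₂) / SE = (49.75 - 60.20) / 4.5186 = -10.45 / 4.5186 = -2.313
p-value = 0.0263

Since p-value < α = 0.1, we reject H₀.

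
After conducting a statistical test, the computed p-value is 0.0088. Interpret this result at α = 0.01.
Since p = 0.0088 < α = 0.01, reject H₀.
There is sufficient evidence to reject the null hypothesis; the result is statistically significant at the 0.01 level.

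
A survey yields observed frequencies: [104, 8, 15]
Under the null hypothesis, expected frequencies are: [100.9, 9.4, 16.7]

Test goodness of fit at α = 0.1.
Chi-square goodness of fit test:
H₀: observed counts match expected distribution
H₁: observed counts differ from expected distribution
df = k - 1 = 2
χ² = Σ(O - E)²/E
   = (104 - 100.9)²/100.9 + (8 - 9.4)²/9.4 + (15 - 16.7)²/16.7
   = 0.095 + 0.209 + 0.173
   = 0.48
p-value = 0.7879

Since p-value > α = 0.1, we fail to reject H₀.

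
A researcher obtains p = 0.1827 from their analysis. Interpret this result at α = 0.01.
Since p = 0.1827 > α = 0.01, fail to reject H₀.
There is insufficient evidence to reject the null hypothesis; the result is not statistically significant at the 0.01 level.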